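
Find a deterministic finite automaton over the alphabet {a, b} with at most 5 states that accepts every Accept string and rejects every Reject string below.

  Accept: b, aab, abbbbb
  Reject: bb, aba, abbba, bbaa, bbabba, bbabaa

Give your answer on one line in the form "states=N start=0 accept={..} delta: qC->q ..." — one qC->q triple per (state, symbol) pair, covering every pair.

State merging on the prefix tree: take the shortest (then alphabetical) example prefix whose next move is undefined and point that move at state 0, else 1, else 2, ...; a target is out if some Accept/Reject pair would then sit in one state with the same input left (inseparable). If every existing state is out, open a new one.
a: 0a undefined. 0a->0: ok.
b: 0b undefined. 0b->0: no, b/bb meet in 0. Open state 1: 0b->1.
bb: 1b undefined. 1b->0: ok.
aba: 1a undefined. 1a->0: ok.
All examples now run through 2 states with every (state, symbol) defined. Accept strings end in {1}, Reject strings end in {0}; accept={1}.

states=2 start=0 accept={1} delta: 0a->0 0b->1 1a->0 1b->0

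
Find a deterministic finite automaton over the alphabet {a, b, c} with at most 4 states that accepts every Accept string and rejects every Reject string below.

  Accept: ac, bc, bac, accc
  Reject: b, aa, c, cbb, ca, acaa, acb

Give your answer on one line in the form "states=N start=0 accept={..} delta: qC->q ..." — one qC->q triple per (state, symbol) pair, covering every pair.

states=3 start=0 accept={2} delta: 0a->1 0b->1 0c->0 1a->1 1b->0 1c->2 2a->0 2b->0 2c->1

Grow the machine one transition at a time. Run the examples from 0; the earliest place one falls off (shortest prefix, ties alphabetical) gets sent to the lowest-numbered state that keeps every Accept/Reject pair distinguishable — a pair clashes when both reach the same state with identical unread suffix — and to a fresh state only if none does.
a: 0a undefined. 0a->0: no, ac/c meet in 0 with "c" left. Open state 1: 0a->1.
b: 0b undefined. 0b->0: no, bc/c meet in 0 with "c" left. 0b->1: ok.
c: 0c undefined. 0c->0: ok.
aa: 1a undefined. 1a->0: no, bac/aa meet in 0. 1a->1: ok.
ac: 1c undefined. 1c->0: no, ac/c meet in 0. 1c->1: no, ac/b meet in 1. Open state 2: 1c->2.
aca: 2a undefined. 2a->0: ok.
acb: 2b undefined. 2b->0: ok.
acc: 2c undefined. 2c->0: no, accc/c meet in 0. 2c->1: ok.
cbb: 1b undefined. 1b->0: ok.
All examples now run through 3 states with every (state, symbol) defined. Accept strings end in {2}, Reject strings end in {0,1}; accept={2}.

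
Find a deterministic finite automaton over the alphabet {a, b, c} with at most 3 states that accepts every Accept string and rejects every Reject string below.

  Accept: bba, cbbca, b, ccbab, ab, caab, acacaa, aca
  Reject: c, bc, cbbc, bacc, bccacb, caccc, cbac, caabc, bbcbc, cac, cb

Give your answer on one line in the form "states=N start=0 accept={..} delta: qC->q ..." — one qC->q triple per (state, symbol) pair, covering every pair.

State merging on the prefix tree: take the shortest (then alphabetical) example prefix whose next move is undefined and point that move at state 0, else 1, else 2, ...; a target is out if some Accept/Reject pair would then sit in one state with the same input left (inseparable). If every existing state is out, open a new one.
a: 0a undefined. 0a->0: ok.
b: 0b undefined. 0b->0: ok.
c: 0c undefined. 0c->0: no, bba/c meet in 0. Open state 1: 0c->1.
ca: 1a undefined. 1a->0: ok.
cb: 1b undefined. 1b->0: no, bba/cb meet in 0. 1b->1: ok.
cc: 1c undefined. 1c->0: no, bba/cbbc meet in 0. 1c->1: ok.
All examples now run through 2 states with every (state, symbol) defined. Accept strings end in {0}, Reject strings end in {1}; accept={0}.

states=2 start=0 accept={0} delta: 0a->0 0b->0 0c->1 1a->0 1b->1 1c->1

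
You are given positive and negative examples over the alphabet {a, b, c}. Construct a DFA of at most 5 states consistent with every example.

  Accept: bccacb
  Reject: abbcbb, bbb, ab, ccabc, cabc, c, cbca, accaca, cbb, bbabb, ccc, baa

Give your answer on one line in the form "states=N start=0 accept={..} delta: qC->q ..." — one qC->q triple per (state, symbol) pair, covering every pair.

Fold the examples into a partial DFA from state 0: repeatedly fix the first undefined (state, symbol) met by the shortest-then-alphabetical prefix, trying targets in increasing order and rejecting any under which an Accept and a Reject string meet in one state with the same remainder; add a state when all current targets are rejected. Accepting states are where Accept strings end.
a: 0a undefined. 0a->0: ok.
b: 0b undefined. 0b->0: ok.
c: 0c undefined. 0c->0: no, bccacb/abbcbb meet in 0. Open state 1: 0c->1.
ca: 1a undefined. 1a->0: ok.
cb: 1b undefined. 1b->0: ok.
cc: 1c undefined. 1c->0: no, bccacb/abbcbb meet in 0. 1c->1: no, bccacb/abbcbb meet in 0. Open state 2: 1c->2.
cca: 2a undefined. 2a->0: no, bccacb/abbcbb meet in 0. 2a->1: ok.
ccc: 2c undefined. 2c->0: ok.
bccacb: 2b undefined. 2b->0: no, bccacb/abbcbb meet in 0. 2b->1: no, bccacb/ccabc meet in 1. 2b->2: ok.
All examples now run through 3 states with every (state, symbol) defined. Accept strings end in {2}, Reject strings end in {0,1}; accept={2}.

states=3 start=0 accept={2} delta: 0a->0 0b->0 0c->1 1a->0 1b->0 1c->2 2a->1 2b->2 2c->0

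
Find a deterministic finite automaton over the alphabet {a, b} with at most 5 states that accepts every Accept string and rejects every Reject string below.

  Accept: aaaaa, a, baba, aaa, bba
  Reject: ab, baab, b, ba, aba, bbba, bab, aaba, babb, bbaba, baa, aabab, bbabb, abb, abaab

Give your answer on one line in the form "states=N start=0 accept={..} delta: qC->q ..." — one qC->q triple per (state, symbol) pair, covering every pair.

Fold the examples into a partial DFA from state 0: repeatedly fix the first undefined (state, symbol) met by the shortest-then-alphabetical prefix, trying targets in increasing order and rejecting any under which an Accept and a Reject string meet in one state with the same remainder; add a state when all current targets are rejected. Accepting states are where Accept strings end.
a: 0a undefined. 0a->0: ok.
b: 0b undefined. 0b->0: no, aaaaa/ab meet in 0. Open state 1: 0b->1.
ba: 1a undefined. 1a->0: no, aaaaa/ba meet in 0. 1a->1: ok.
bb: 1b undefined. 1b->0: no, aaaaa/baab meet in 0. 1b->1: no, baba/ab meet in 1. Open state 2: 1b->2.
bba: 2a undefined. 2a->0: ok.
bbb: 2b undefined. 2b->0: no, aaaaa/bbba meet in 0. 2b->1: ok.
All examples now run through 3 states with every (state, symbol) defined. Accept strings end in {0}, Reject strings end in {1,2}; accept={0}.

states=3 start=0 accept={0} delta: 0a->0 0b->1 1a->1 1b->2 2a->0 2b->1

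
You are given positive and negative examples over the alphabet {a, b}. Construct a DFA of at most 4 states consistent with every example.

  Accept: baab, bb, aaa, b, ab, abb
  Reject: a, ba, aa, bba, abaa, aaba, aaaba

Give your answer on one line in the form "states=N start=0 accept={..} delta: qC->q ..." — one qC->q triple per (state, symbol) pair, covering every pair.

Grow the machine one transition at a time. Run the examples from 0; the earliest place one falls off (shortest prefix, ties alphabetical) gets sent to the lowest-numbered state that keeps every Accept/Reject pair distinguishable — a pair clashes when both reach the same state with identical unread suffix — and to a fresh state only if none does.
a: 0a undefined. 0a->0: no, aaa/a meet in 0. Open state 1: 0a->1.
b: 0b undefined. 0b->0: ok.
aa: 1a undefined. 1a->0: no, baab/aa meet in 0. 1a->1: no, aaa/a meet in 1. Open state 2: 1a->2.
ab: 1b undefined. 1b->0: ok.
aaa: 2a undefined. 2a->0: ok.
aab: 2b undefined. 2b->0: ok.
All examples now run through 3 states with every (state, symbol) defined. Accept strings end in {0}, Reject strings end in {1,2}; accept={0}.

states=3 start=0 accept={0} delta: 0a->1 0b->0 1a->2 1b->0 2a->0 2b->0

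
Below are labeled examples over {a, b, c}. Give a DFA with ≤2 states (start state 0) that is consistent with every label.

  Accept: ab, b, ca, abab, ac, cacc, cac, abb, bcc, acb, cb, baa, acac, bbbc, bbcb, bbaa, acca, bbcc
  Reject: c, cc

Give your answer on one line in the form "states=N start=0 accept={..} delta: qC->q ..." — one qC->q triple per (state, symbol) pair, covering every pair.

Fold the examples into a partial DFA from state 0: repeatedly fix the first undefined (state, symbol) met by the shortest-then-alphabetical prefix, trying targets in increasing order and rejecting any under which an Accept and a Reject string meet in one state with the same remainder; add a state when all current targets are rejected. Accepting states are where Accept strings end.
a: 0a undefined. 0a->0: no, ac/c meet in 0 with "c" left. Open state 1: 0a->1.
b: 0b undefined. 0b->0: no, bcc/cc meet in 0 with "cc" left. 0b->1: ok.
c: 0c undefined. 0c->0: ok.
ab: 1b undefined. 1b->0: no, ab/c meet in 0. 1b->1: ok.
ac: 1c undefined. 1c->0: no, ac/c meet in 0. 1c->1: ok.
ba: 1a undefined. 1a->0: no, acac/c meet in 0. 1a->1: ok.
All examples now run through 2 states with every (state, symbol) defined. Accept strings end in {1}, Reject strings end in {0}; accept={1}.

states=2 start=0 accept={1} delta: 0a->1 0b->1 0c->0 1a->1 1b->1 1c->1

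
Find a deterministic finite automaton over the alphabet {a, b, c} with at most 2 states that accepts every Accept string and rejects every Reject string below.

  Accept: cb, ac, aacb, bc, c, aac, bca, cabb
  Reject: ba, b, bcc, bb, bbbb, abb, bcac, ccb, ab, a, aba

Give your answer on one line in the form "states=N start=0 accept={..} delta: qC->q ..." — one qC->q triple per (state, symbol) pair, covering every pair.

Fold the examples into a partial DFA from state 0: repeatedly fix the first undefined (state, symbol) met by the shortest-then-alphabetical prefix, trying targets in increasing order and rejecting any under which an Accept and a Reject string meet in one state with the same remainder; add a state when all current targets are rejected. Accepting states are where Accept strings end.
a: 0a undefined. 0a->0: ok.
b: 0b undefined. 0b->0: ok.
c: 0c undefined. 0c->0: no, cb/ba meet in 0. Open state 1: 0c->1.
ca: 1a undefined. 1a->0: no, ac/bcac meet in 1. 1a->1: ok.
cb: 1b undefined. 1b->0: no, cb/ba meet in 0. 1b->1: ok.
cc: 1c undefined. 1c->0: ok.
All examples now run through 2 states with every (state, symbol) defined. Accept strings end in {1}, Reject strings end in {0}; accept={1}.

states=2 start=0 accept={1} delta: 0a->0 0b->0 0c->1 1a->1 1b->1 1c->0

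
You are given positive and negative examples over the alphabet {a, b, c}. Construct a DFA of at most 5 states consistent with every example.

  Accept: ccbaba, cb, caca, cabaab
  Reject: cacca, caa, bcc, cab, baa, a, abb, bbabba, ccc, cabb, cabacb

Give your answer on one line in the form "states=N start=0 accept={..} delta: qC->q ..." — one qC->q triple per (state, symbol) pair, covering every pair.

states=5 start=0 accept={1,4} delta: 0a->0 0b->0 0c->1 1a->2 1b->1 1c->2 2a->0 2b->3 2c->3 3a->4 3b->0 3c->0 4a->1 4b->3 4c->0

State merging on the prefix tree: take the shortest (then alphabetical) example prefix whose next move is undefined and point that move at state 0, else 1, else 2, ...; a target is out if some Accept/Reject pair would then sit in one state with the same input left (inseparable). If every existing state is out, open a new one.
a: 0a undefined. 0a->0: ok.
b: 0b undefined. 0b->0: ok.
c: 0c undefined. 0c->0: no, ccbaba/cacca meet in 0. Open state 1: 0c->1.
ca: 1a undefined. 1a->0: no, cb/cabacb meet in 1 with "b" left. 1a->1: no, cb/cab meet in 1 with "b" left. Open state 2: 1a->2.
cb: 1b undefined. 1b->0: no, cb/baa meet in 0. 1b->1: ok.
cc: 1c undefined. 1c->0: no, ccbaba/bcc meet in 0. 1c->1: no, cb/bcc meet in 1. 1c->2: ok.
caa: 2a undefined. 2a->0: ok.
cab: 2b undefined. 2b->0: no, ccbaba/caa meet in 0. 2b->1: no, ccbaba/bcc meet in 2. 2b->2: no, ccbaba/caa meet in 0. Open state 3: 2b->3.
cac: 2c undefined. 2c->0: no, caca/caa meet in 0. 2c->1: no, cb/ccc meet in 1. 2c->2: no, caca/cacca meet in 0. 2c->3: ok.
caba: 3a undefined. 3a->0: no, ccbaba/caa meet in 0. 3a->1: no, ccbaba/bcc meet in 2. 3a->2: no, ccbaba/bcc meet in 2. 3a->3: no, caca/cab meet in 3. Open state 4: 3a->4.
cabb: 3b undefined. 3b->0: ok.
cacc: 3c undefined. 3c->0: ok.
cabaa: 4a undefined. 4a->0: no, cabaab/cacca meet in 0. 4a->1: ok.
cabac: 4c undefined. 4c->0: ok.
ccbab: 4b undefined. 4b->0: no, ccbaba/cacca meet in 0. 4b->1: no, ccbaba/bcc meet in 2. 4b->2: no, ccbaba/cacca meet in 0. 4b->3: ok.
All examples now run through 5 states with every (state, symbol) defined. Accept strings end in {1,4}, Reject strings end in {0,2,3}; accept={1,4}.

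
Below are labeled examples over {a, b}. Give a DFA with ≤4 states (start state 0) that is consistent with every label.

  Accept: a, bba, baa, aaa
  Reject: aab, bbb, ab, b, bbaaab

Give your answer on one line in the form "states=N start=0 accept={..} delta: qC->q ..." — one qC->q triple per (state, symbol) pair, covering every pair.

State merging on the prefix tree: take the shortest (then alphabetical) example prefix whose next move is undefined and point that move at state 0, else 1, else 2, ...; a target is out if some Accept/Reject pair would then sit in one state with the same input left (inseparable). If every existing state is out, open a new one.
a: 0a undefined. 0a->0: ok.
b: 0b undefined. 0b->0: no, a/aab meet in 0. Open state 1: 0b->1.
ba: 1a undefined. 1a->0: ok.
bb: 1b undefined. 1b->0: ok.
All examples now run through 2 states with every (state, symbol) defined. Accept strings end in {0}, Reject strings end in {1}; accept={0}.

states=2 start=0 accept={0} delta: 0a->0 0b->1 1a->0 1b->0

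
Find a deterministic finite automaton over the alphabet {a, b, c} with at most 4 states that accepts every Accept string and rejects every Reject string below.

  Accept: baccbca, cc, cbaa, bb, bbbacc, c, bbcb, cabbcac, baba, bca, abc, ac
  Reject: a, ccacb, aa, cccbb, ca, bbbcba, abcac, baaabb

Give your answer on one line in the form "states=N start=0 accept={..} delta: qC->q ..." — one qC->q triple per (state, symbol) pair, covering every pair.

State merging on the prefix tree: take the shortest (then alphabetical) example prefix whose next move is undefined and point that move at state 0, else 1, else 2, ...; a target is out if some Accept/Reject pair would then sit in one state with the same input left (inseparable). If every existing state is out, open a new one.
a: 0a undefined. 0a->0: ok.
b: 0b undefined. 0b->0: no, bb/a meet in 0. Open state 1: 0b->1.
c: 0c undefined. 0c->0: no, cc/a meet in 0. 0c->1: ok.
ba: 1a undefined. 1a->0: no, bb/baaabb meet in 1 with "b" left. 1a->1: no, c/ca meet in 1. Open state 2: 1a->2.
bb: 1b undefined. 1b->0: no, cbaa/a meet in 0. 1b->1: ok.
bc: 1c undefined. 1c->0: no, cc/a meet in 0. 1c->1: no, cc/cccbb meet in 1. 1c->2: no, cc/ca meet in 2. Open state 3: 1c->3.
baa: 2a undefined. 2a->0: no, cbaa/a meet in 0. 2a->1: ok.
bab: 2b undefined. 2b->0: no, cbaa/baaabb meet in 1. 2b->1: no, cbaa/baaabb meet in 1. 2b->2: ok.
bac: 2c undefined. 2c->0: ok.
bca: 3a undefined. 3a->0: no, baccbca/a meet in 0. 3a->1: no, cc/abcac meet in 3. 3a->2: no, baccbca/ca meet in 2. 3a->3: ok.
ccc: 3c undefined. 3c->0: no, cbaa/ccacb meet in 1. 3c->1: no, cbaa/ccacb meet in 1. 3c->2: ok.
bbcb: 3b undefined. 3b->0: no, bbcb/a meet in 0. 3b->1: ok.
All examples now run through 4 states with every (state, symbol) defined. Accept strings end in {1,3}, Reject strings end in {0,2}; accept={1,3}.

states=4 start=0 accept={1,3} delta: 0a->0 0b->1 0c->1 1a->2 1b->1 1c->3 2a->1 2b->2 2c->0 3a->3 3b->1 3c->2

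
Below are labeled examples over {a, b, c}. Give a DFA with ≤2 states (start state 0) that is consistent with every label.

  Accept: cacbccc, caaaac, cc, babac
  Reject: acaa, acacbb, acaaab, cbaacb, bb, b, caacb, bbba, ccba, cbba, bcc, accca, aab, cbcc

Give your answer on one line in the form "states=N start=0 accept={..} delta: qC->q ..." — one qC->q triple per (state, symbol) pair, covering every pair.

Fold the examples into a partial DFA from state 0: repeatedly fix the first undefined (state, symbol) met by the shortest-then-alphabetical prefix, trying targets in increasing order and rejecting any under which an Accept and a Reject string meet in one state with the same remainder; add a state when all current targets are rejected. Accepting states are where Accept strings end.
a: 0a undefined. 0a->0: ok.
b: 0b undefined. 0b->0: no, cc/bcc meet in 0 with "cc" left. Open state 1: 0b->1.
c: 0c undefined. 0c->0: no, caaaac/acaa meet in 0. 0c->1: ok.
ba: 1a undefined. 1a->0: no, caaaac/acaaab meet in 1. 1a->1: ok.
bb: 1b undefined. 1b->0: no, caaaac/cbcc meet in 1 with "c" left. 1b->1: ok.
bc: 1c undefined. 1c->0: ok.
All examples now run through 2 states with every (state, symbol) defined. Accept strings end in {0}, Reject strings end in {1}; accept={0}.

states=2 start=0 accept={0} delta: 0a->0 0b->1 0c->1 1a->1 1b->1 1c->0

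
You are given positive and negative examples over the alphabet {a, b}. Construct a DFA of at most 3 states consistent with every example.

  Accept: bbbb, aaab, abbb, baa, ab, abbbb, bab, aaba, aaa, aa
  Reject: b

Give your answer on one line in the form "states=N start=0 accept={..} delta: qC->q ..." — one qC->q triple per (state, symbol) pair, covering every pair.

states=3 start=0 accept={2} delta: 0a->1 0b->1 1a->2 1b->2 2a->2 2b->2

Fold the examples into a partial DFA from state 0: repeatedly fix the first undefined (state, symbol) met by the shortest-then-alphabetical prefix, trying targets in increasing order and rejecting any under which an Accept and a Reject string meet in one state with the same remainder; add a state when all current targets are rejected. Accepting states are where Accept strings end.
a: 0a undefined. 0a->0: no, aaab/b meet in 0 with "b" left. Open state 1: 0a->1.
b: 0b undefined. 0b->0: no, bbbb/b meet in 0. 0b->1: ok.
aa: 1a undefined. 1a->0: no, baa/b meet in 1. 1a->1: no, baa/b meet in 1. Open state 2: 1a->2.
ab: 1b undefined. 1b->0: no, abbbb/b meet in 1. 1b->1: no, bbbb/b meet in 1. 1b->2: ok.
aaa: 2a undefined. 2a->0: no, aaab/b meet in 1. 2a->1: no, baa/b meet in 1. 2a->2: ok.
aab: 2b undefined. 2b->0: no, bbbb/b meet in 1. 2b->1: no, aaab/b meet in 1. 2b->2: ok.
All examples now run through 3 states with every (state, symbol) defined. Accept strings end in {2}, Reject strings end in {1}; accept={2}.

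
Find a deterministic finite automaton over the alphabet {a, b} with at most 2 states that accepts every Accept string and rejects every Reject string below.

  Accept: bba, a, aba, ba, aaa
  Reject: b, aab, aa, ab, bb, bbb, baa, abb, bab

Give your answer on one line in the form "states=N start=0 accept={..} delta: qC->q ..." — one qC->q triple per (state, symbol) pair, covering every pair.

Grow the machine one transition at a time. Run the examples from 0; the earliest place one falls off (shortest prefix, ties alphabetical) gets sent to the lowest-numbered state that keeps every Accept/Reject pair distinguishable — a pair clashes when both reach the same state with identical unread suffix — and to a fresh state only if none does.
a: 0a undefined. 0a->0: no, a/aa meet in 0. Open state 1: 0a->1.
b: 0b undefined. 0b->0: ok.
aa: 1a undefined. 1a->0: ok.
ab: 1b undefined. 1b->0: ok.
All examples now run through 2 states with every (state, symbol) defined. Accept strings end in {1}, Reject strings end in {0}; accept={1}.

states=2 start=0 accept={1} delta: 0a->1 0b->0 1a->0 1b->0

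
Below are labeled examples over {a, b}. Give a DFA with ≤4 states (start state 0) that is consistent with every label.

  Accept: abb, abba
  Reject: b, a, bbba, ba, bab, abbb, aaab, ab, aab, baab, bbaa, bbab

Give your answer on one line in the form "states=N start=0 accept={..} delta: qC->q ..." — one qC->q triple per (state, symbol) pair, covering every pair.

states=4 start=0 accept={2,3} delta: 0a->0 0b->1 1a->0 1b->2 2a->3 2b->0 3a->0 3b->0

State merging on the prefix tree: take the shortest (then alphabetical) example prefix whose next move is undefined and point that move at state 0, else 1, else 2, ...; a target is out if some Accept/Reject pair would then sit in one state with the same input left (inseparable). If every existing state is out, open a new one.
a: 0a undefined. 0a->0: ok.
b: 0b undefined. 0b->0: no, abb/b meet in 0. Open state 1: 0b->1.
ba: 1a undefined. 1a->0: ok.
bb: 1b undefined. 1b->0: no, abb/a meet in 0. 1b->1: no, abb/b meet in 1. Open state 2: 1b->2.
bba: 2a undefined. 2a->0: no, abba/a meet in 0. 2a->1: no, abb/bbab meet in 2. 2a->2: no, abb/bbaa meet in 2. Open state 3: 2a->3.
bbb: 2b undefined. 2b->0: ok.
bbaa: 3a undefined. 3a->0: ok.
bbab: 3b undefined. 3b->0: ok.
All examples now run through 4 states with every (state, symbol) defined. Accept strings end in {2,3}, Reject strings end in {0,1}; accept={2,3}.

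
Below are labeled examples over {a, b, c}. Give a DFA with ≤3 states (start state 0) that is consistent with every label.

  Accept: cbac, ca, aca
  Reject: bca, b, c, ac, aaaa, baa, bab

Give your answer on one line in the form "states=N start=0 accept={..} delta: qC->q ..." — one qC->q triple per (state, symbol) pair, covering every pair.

Fold the examples into a partial DFA from state 0: repeatedly fix the first undefined (state, symbol) met by the shortest-then-alphabetical prefix, trying targets in increasing order and rejecting any under which an Accept and a Reject string meet in one state with the same remainder; add a state when all current targets are rejected. Accepting states are where Accept strings end.
a: 0a undefined. 0a->0: ok.
b: 0b undefined. 0b->0: no, ca/bca meet in 0 with "ca" left. Open state 1: 0b->1.
c: 0c undefined. 0c->0: no, ca/c meet in 0. 0c->1: ok.
ba: 1a undefined. 1a->0: no, ca/aaaa meet in 0. 1a->1: no, ca/b meet in 1. Open state 2: 1a->2.
bc: 1c undefined. 1c->0: ok.
cb: 1b undefined. 1b->0: no, cbac/b meet in 1. 1b->1: ok.
baa: 2a undefined. 2a->0: ok.
bab: 2b undefined. 2b->0: ok.
cbac: 2c undefined. 2c->0: no, cbac/bca meet in 0. 2c->1: no, cbac/b meet in 1. 2c->2: ok.
All examples now run through 3 states with every (state, symbol) defined. Accept strings end in {2}, Reject strings end in {0,1}; accept={2}.

states=3 start=0 accept={2} delta: 0a->0 0b->1 0c->1 1a->2 1b->1 1c->0 2a->0 2b->0 2c->2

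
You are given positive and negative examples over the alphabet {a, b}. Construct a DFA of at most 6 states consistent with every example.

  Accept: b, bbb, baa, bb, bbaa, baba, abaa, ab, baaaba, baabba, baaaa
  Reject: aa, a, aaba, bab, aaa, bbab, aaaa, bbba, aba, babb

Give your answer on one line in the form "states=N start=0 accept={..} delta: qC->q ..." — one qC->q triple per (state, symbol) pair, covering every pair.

Grow the machine one transition at a time. Run the examples from 0; the earliest place one falls off (shortest prefix, ties alphabetical) gets sent to the lowest-numbered state that keeps every Accept/Reject pair distinguishable — a pair clashes when both reach the same state with identical unread suffix — and to a fresh state only if none does.
a: 0a undefined. 0a->0: ok.
b: 0b undefined. 0b->0: no, b/aa meet in 0. Open state 1: 0b->1.
ba: 1a undefined. 1a->0: no, b/bab meet in 1. 1a->1: no, b/aaba meet in 1. Open state 2: 1a->2.
bb: 1b undefined. 1b->0: no, b/bbab meet in 1. 1b->1: ok.
baa: 2a undefined. 2a->0: no, baa/aa meet in 0. 2a->1: no, baabba/aaba meet in 2. 2a->2: no, baa/aaba meet in 2. Open state 3: 2a->3.
bab: 2b undefined. 2b->0: no, b/babb meet in 1. 2b->1: no, b/bab meet in 1. 2b->2: ok.
baaa: 3a undefined. 3a->0: no, baaaba/aaba meet in 2. 3a->1: no, baaaba/aaba meet in 2. 3a->2: ok.
baab: 3b undefined. 3b->0: no, baabba/aaba meet in 2. 3b->1: no, baabba/aaba meet in 2. 3b->2: ok.
All examples now run through 4 states with every (state, symbol) defined. Accept strings end in {1,3}, Reject strings end in {0,2}; accept={1,3}.

states=4 start=0 accept={1,3} delta: 0a->0 0b->1 1a->2 1b->1 2a->3 2b->2 3a->2 3b->2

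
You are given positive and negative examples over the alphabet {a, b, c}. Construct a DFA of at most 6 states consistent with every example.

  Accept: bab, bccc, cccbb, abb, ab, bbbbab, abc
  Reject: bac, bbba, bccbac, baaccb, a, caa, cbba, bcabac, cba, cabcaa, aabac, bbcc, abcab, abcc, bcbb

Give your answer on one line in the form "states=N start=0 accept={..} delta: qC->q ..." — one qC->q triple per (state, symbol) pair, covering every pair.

states=5 start=0 accept={1,3} delta: 0a->0 0b->1 0c->0 1a->2 1b->1 1c->3 2a->1 2b->1 2c->0 3a->4 3b->4 3c->4 4a->0 4b->0 4c->1

Grow the machine one transition at a time. Run the examples from 0; the earliest place one falls off (shortest prefix, ties alphabetical) gets sent to the lowest-numbered state that keeps every Accept/Reject pair distinguishable — a pair clashes when both reach the same state with identical unread suffix — and to a fresh state only if none does.
a: 0a undefined. 0a->0: ok.
b: 0b undefined. 0b->0: no, bab/bbba meet in 0. Open state 1: 0b->1.
c: 0c undefined. 0c->0: ok.
ba: 1a undefined. 1a->0: no, bab/baaccb meet in 1. 1a->1: no, ab/cba meet in 1. Open state 2: 1a->2.
bb: 1b undefined. 1b->0: no, cccbb/a meet in 0. 1b->1: ok.
bc: 1c undefined. 1c->0: no, bccc/a meet in 0. 1c->1: no, bab/abcab meet in 2 with "b" left. 1c->2: no, abc/bbba meet in 2. Open state 3: 1c->3.
baa: 2a undefined. 2a->0: no, cccbb/baaccb meet in 1. 2a->1: ok.
bab: 2b undefined. 2b->0: no, bab/a meet in 0. 2b->1: ok.
bac: 2c undefined. 2c->0: ok.
bca: 3a undefined. 3a->0: no, bab/abcab meet in 1. 3a->1: no, bab/abcab meet in 1. 3a->2: no, bab/cabcaa meet in 1. 3a->3: no, abc/cabcaa meet in 3. Open state 4: 3a->4.
bcb: 3b undefined. 3b->0: no, bab/bcbb meet in 1. 3b->1: no, bab/bcbb meet in 1. 3b->2: no, bab/bcbb meet in 1. 3b->3: no, abc/bcbb meet in 3. 3b->4: ok.
bcc: 3c undefined. 3c->0: no, bab/baaccb meet in 1. 3c->1: no, bab/baaccb meet in 1. 3c->2: no, bab/baaccb meet in 1. 3c->3: no, bccc/bbcc meet in 3. 3c->4: ok.
bcab: 4b undefined. 4b->0: ok.
bccc: 4c undefined. 4c->0: no, bccc/bac meet in 0. 4c->1: ok.
cabcaa: 4a undefined. 4a->0: ok.
All examples now run through 5 states with every (state, symbol) defined. Accept strings end in {1,3}, Reject strings end in {0,2,4}; accept={1,3}.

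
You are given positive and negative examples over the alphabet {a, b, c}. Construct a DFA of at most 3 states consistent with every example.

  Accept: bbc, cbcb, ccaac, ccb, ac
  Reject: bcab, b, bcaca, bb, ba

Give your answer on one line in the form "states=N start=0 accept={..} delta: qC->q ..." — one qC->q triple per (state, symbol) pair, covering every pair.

states=2 start=0 accept={1} delta: 0a->0 0b->0 0c->1 1a->0 1b->1 1c->1

Grow the machine one transition at a time. Run the examples from 0; the earliest place one falls off (shortest prefix, ties alphabetical) gets sent to the lowest-numbered state that keeps every Accept/Reject pair distinguishable — a pair clashes when both reach the same state with identical unread suffix — and to a fresh state only if none does.
a: 0a undefined. 0a->0: ok.
b: 0b undefined. 0b->0: ok.
c: 0c undefined. 0c->0: no, bbc/bcab meet in 0. Open state 1: 0c->1.
cb: 1b undefined. 1b->0: no, cbcb/b meet in 0. 1b->1: ok.
cc: 1c undefined. 1c->0: no, cbcb/b meet in 0. 1c->1: ok.
bca: 1a undefined. 1a->0: ok.
All examples now run through 2 states with every (state, symbol) defined. Accept strings end in {1}, Reject strings end in {0}; accept={1}.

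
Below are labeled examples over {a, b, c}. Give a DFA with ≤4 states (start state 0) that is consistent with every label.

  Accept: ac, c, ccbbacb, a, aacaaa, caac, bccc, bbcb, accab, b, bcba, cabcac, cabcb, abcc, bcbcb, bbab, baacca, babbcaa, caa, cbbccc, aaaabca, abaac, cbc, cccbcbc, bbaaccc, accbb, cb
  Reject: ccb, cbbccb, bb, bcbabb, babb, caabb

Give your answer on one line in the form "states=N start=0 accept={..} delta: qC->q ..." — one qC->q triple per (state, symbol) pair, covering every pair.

Fold the examples into a partial DFA from state 0: repeatedly fix the first undefined (state, symbol) met by the shortest-then-alphabetical prefix, trying targets in increasing order and rejecting any under which an Accept and a Reject string meet in one state with the same remainder; add a state when all current targets are rejected. Accepting states are where Accept strings end.
a: 0a undefined. 0a->0: ok.
b: 0b undefined. 0b->0: no, a/bb meet in 0. Open state 1: 0b->1.
c: 0c undefined. 0c->0: no, accab/ccb meet in 1. 0c->1: no, cb/bb meet in 1 with "b" left. Open state 2: 0c->2.
ba: 1a undefined. 1a->0: ok.
bb: 1b undefined. 1b->0: no, a/bb meet in 0. 1b->1: no, b/bb meet in 1. 1b->2: no, ac/bb meet in 2. Open state 3: 1b->3.
bc: 1c undefined. 1c->0: ok.
ca: 2a undefined. 2a->0: ok.
cb: 2b undefined. 2b->0: no, a/cbbccb meet in 0. 2b->1: ok.
cc: 2c undefined. 2c->0: no, accab/ccb meet in 1. 2c->1: ok.
bba: 3a undefined. 3a->0: ok.
bbc: 3c undefined. 3c->0: no, bccc/cbbccb meet in 1. 3c->1: no, bccc/cbbccb meet in 1. 3c->2: ok.
ccbb: 3b undefined. 3b->0: ok.
All examples now run through 4 states with every (state, symbol) defined. Accept strings end in {0,1,2}, Reject strings end in {3}; accept={0,1,2}.

states=4 start=0 accept={0,1,2} delta: 0a->0 0b->1 0c->2 1a->0 1b->3 1c->0 2a->0 2b->1 2c->1 3a->0 3b->0 3c->2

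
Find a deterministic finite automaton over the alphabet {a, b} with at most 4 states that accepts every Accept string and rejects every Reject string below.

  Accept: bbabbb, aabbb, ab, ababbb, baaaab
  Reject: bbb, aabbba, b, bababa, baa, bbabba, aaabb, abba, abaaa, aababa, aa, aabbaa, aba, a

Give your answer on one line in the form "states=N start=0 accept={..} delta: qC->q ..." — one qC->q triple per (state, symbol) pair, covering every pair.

states=3 start=0 accept={2} delta: 0a->1 0b->0 1a->1 1b->2 2a->1 2b->1

Fold the examples into a partial DFA from state 0: repeatedly fix the first undefined (state, symbol) met by the shortest-then-alphabetical prefix, trying targets in increasing order and rejecting any under which an Accept and a Reject string meet in one state with the same remainder; add a state when all current targets are rejected. Accepting states are where Accept strings end.
a: 0a undefined. 0a->0: no, aabbb/bbb meet in 0 with "bbb" left. Open state 1: 0a->1.
b: 0b undefined. 0b->0: ok.
aa: 1a undefined. 1a->0: no, aabbb/bbb meet in 0. 1a->1: ok.
ab: 1b undefined. 1b->0: no, bbabbb/bbb meet in 0. 1b->1: no, bbabbb/aabbba meet in 1. Open state 2: 1b->2.
aba: 2a undefined. 2a->0: no, ababbb/bbb meet in 0. 2a->1: ok.
abb: 2b undefined. 2b->0: no, bbabbb/bbb meet in 0. 2b->1: ok.
All examples now run through 3 states with every (state, symbol) defined. Accept strings end in {2}, Reject strings end in {0,1}; accept={2}.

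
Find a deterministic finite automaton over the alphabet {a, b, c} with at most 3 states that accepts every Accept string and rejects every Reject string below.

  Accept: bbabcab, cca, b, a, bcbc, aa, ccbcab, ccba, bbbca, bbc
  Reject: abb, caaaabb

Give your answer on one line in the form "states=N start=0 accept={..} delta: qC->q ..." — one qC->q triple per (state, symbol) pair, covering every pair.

State merging on the prefix tree: take the shortest (then alphabetical) example prefix whose next move is undefined and point that move at state 0, else 1, else 2, ...; a target is out if some Accept/Reject pair would then sit in one state with the same input left (inseparable). If every existing state is out, open a new one.
a: 0a undefined. 0a->0: ok.
b: 0b undefined. 0b->0: no, b/abb meet in 0. Open state 1: 0b->1.
c: 0c undefined. 0c->0: ok.
bb: 1b undefined. 1b->0: no, cca/abb meet in 0. 1b->1: no, b/abb meet in 1. Open state 2: 1b->2.
bc: 1c undefined. 1c->0: ok.
bba: 2a undefined. 2a->0: ok.
bbb: 2b undefined. 2b->0: ok.
bbc: 2c undefined. 2c->0: ok.
ccba: 1a undefined. 1a->0: ok.
All examples now run through 3 states with every (state, symbol) defined. Accept strings end in {0,1}, Reject strings end in {2}; accept={0,1}.

states=3 start=0 accept={0,1} delta: 0a->0 0b->1 0c->0 1a->0 1b->2 1c->0 2a->0 2b->0 2c->0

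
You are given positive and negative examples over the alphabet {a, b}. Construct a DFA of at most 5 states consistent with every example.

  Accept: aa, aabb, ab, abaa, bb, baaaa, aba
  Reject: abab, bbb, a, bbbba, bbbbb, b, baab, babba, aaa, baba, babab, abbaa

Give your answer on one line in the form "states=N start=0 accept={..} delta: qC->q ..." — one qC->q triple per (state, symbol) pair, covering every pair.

states=5 start=0 accept={2,3} delta: 0a->1 0b->1 1a->2 1b->3 2a->0 2b->2 3a->3 3b->4 4a->0 4b->0

State merging on the prefix tree: take the shortest (then alphabetical) example prefix whose next move is undefined and point that move at state 0, else 1, else 2, ...; a target is out if some Accept/Reject pair would then sit in one state with the same input left (inseparable). If every existing state is out, open a new one.
a: 0a undefined. 0a->0: no, aa/a meet in 0. Open state 1: 0a->1.
b: 0b undefined. 0b->0: no, bb/bbb meet in 0. 0b->1: ok.
aa: 1a undefined. 1a->0: no, aa/baba meet in 0. 1a->1: no, aa/a meet in 1. Open state 2: 1a->2.
ab: 1b undefined. 1b->0: no, ab/abab meet in 0. 1b->1: no, aa/bbbba meet in 2. 1b->2: no, aba/aaa meet in 2 with "a" left. Open state 3: 1b->3.
aaa: 2a undefined. 2a->0: ok.
aab: 2b undefined. 2b->0: no, aa/babba meet in 2. 2b->1: no, aa/baba meet in 2. 2b->2: ok.
aba: 3a undefined. 3a->0: no, abaa/abab meet in 1. 3a->1: no, ab/abab meet in 3. 3a->2: no, aa/abab meet in 2. 3a->3: ok.
abb: 3b undefined. 3b->0: no, aa/bbbba meet in 2. 3b->1: no, ab/bbbba meet in 3. 3b->2: no, aa/abab meet in 2. 3b->3: no, ab/abab meet in 3. Open state 4: 3b->4.
abba: 4a undefined. 4a->0: ok.
bbbb: 4b undefined. 4b->0: ok.
All examples now run through 5 states with every (state, symbol) defined. Accept strings end in {2,3}, Reject strings end in {0,1,4}; accept={2,3}.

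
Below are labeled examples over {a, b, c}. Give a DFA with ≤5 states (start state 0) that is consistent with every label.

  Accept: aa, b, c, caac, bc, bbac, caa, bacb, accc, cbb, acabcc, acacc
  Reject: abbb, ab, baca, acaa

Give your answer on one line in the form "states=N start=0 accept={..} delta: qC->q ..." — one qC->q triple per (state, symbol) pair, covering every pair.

Grow the machine one transition at a time. Run the examples from 0; the earliest place one falls off (shortest prefix, ties alphabetical) gets sent to the lowest-numbered state that keeps every Accept/Reject pair distinguishable — a pair clashes when both reach the same state with identical unread suffix — and to a fresh state only if none does.
a: 0a undefined. 0a->0: no, b/ab meet in 0 with "b" left. Open state 1: 0a->1.
b: 0b undefined. 0b->0: ok.
c: 0c undefined. 0c->0: ok.
aa: 1a undefined. 1a->0: ok.
ab: 1b undefined. 1b->0: no, aa/abbb meet in 0. 1b->1: ok.
ac: 1c undefined. 1c->0: no, aa/acaa meet in 0. 1c->1: no, aa/baca meet in 0. Open state 2: 1c->2.
aca: 2a undefined. 2a->0: no, aa/baca meet in 0. 2a->1: no, aa/acaa meet in 0. 2a->2: no, bbac/baca meet in 2. Open state 3: 2a->3.
acc: 2c undefined. 2c->0: ok.
acaa: 3a undefined. 3a->0: no, aa/acaa meet in 0. 3a->1: ok.
acab: 3b undefined. 3b->0: ok.
acac: 3c undefined. 3c->0: ok.
bacb: 2b undefined. 2b->0: ok.
All examples now run through 4 states with every (state, symbol) defined. Accept strings end in {0,2}, Reject strings end in {1,3}; accept={0,2}.

states=4 start=0 accept={0,2} delta: 0a->1 0b->0 0c->0 1a->0 1b->1 1c->2 2a->3 2b->0 2c->0 3a->1 3b->0 3c->0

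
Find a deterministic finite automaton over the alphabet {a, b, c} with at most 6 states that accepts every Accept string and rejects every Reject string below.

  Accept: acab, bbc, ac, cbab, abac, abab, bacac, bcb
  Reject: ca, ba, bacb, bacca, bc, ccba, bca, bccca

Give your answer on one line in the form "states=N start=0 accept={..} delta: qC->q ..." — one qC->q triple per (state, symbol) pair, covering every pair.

Grow the machine one transition at a time. Run the examples from 0; the earliest place one falls off (shortest prefix, ties alphabetical) gets sent to the lowest-numbered state that keeps every Accept/Reject pair distinguishable — a pair clashes when both reach the same state with identical unread suffix — and to a fresh state only if none does.
a: 0a undefined. 0a->0: ok.
b: 0b undefined. 0b->0: no, bbc/bc meet in 0 with "c" left. Open state 1: 0b->1.
c: 0c undefined. 0c->0: no, ac/ca meet in 0. 0c->1: ok.
ba: 1a undefined. 1a->0: ok.
bb: 1b undefined. 1b->0: ok.
bc: 1c undefined. 1c->0: ok.
All examples now run through 2 states with every (state, symbol) defined. Accept strings end in {1}, Reject strings end in {0}; accept={1}.

states=2 start=0 accept={1} delta: 0a->0 0b->1 0c->1 1a->0 1b->0 1c->0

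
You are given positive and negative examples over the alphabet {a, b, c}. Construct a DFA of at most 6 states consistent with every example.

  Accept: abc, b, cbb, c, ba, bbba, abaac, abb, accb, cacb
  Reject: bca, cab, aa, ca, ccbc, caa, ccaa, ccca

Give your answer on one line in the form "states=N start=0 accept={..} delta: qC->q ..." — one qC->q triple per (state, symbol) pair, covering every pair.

State merging on the prefix tree: take the shortest (then alphabetical) example prefix whose next move is undefined and point that move at state 0, else 1, else 2, ...; a target is out if some Accept/Reject pair would then sit in one state with the same input left (inseparable). If every existing state is out, open a new one.
a: 0a undefined. 0a->0: ok.
b: 0b undefined. 0b->0: no, b/aa meet in 0. Open state 1: 0b->1.
c: 0c undefined. 0c->0: no, abc/ccbc meet in 1 with "c" left. 0c->1: no, ba/ca meet in 1 with "a" left. Open state 2: 0c->2.
ba: 1a undefined. 1a->0: no, ba/aa meet in 0. 1a->1: ok.
bb: 1b undefined. 1b->0: no, abb/aa meet in 0. 1b->1: ok.
bc: 1c undefined. 1c->0: no, abc/bca meet in 0. 1c->1: no, abc/bca meet in 1. 1c->2: ok.
ca: 2a undefined. 2a->0: no, b/cab meet in 1. 2a->1: no, b/bca meet in 1. 2a->2: no, abc/bca meet in 2. Open state 3: 2a->3.
cb: 2b undefined. 2b->0: ok.
cc: 2c undefined. 2c->0: no, abc/ccbc meet in 2. 2c->1: no, abc/ccbc meet in 2. 2c->2: no, abc/ccbc meet in 2. 2c->3: no, accb/cab meet in 3 with "b" left. Open state 4: 2c->4.
caa: 3a undefined. 3a->0: ok.
cab: 3b undefined. 3b->0: ok.
cac: 3c undefined. 3c->0: ok.
cca: 4a undefined. 4a->0: ok.
ccb: 4b undefined. 4b->0: no, abc/ccbc meet in 2. 4b->1: no, abc/ccbc meet in 2. 4b->2: ok.
ccc: 4c undefined. 4c->0: ok.
All examples now run through 5 states with every (state, symbol) defined. Accept strings end in {1,2}, Reject strings end in {0,3,4}; accept={1,2}.

states=5 start=0 accept={1,2} delta: 0a->0 0b->1 0c->2 1a->1 1b->1 1c->2 2a->3 2b->0 2c->4 3a->0 3b->0 3c->0 4a->0 4b->2 4c->0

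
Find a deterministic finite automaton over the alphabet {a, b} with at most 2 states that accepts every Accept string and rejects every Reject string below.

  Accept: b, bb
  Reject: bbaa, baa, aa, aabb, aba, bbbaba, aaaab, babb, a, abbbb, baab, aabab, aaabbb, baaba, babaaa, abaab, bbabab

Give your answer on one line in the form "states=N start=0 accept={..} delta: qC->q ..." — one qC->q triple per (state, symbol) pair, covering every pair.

Grow the machine one transition at a time. Run the examples from 0; the earliest place one falls off (shortest prefix, ties alphabetical) gets sent to the lowest-numbered state that keeps every Accept/Reject pair distinguishable — a pair clashes when both reach the same state with identical unread suffix — and to a fresh state only if none does.
a: 0a undefined. 0a->0: no, b/aaaab meet in 0 with "b" left. Open state 1: 0a->1.
b: 0b undefined. 0b->0: ok.
aa: 1a undefined. 1a->0: no, b/bbaa meet in 0. 1a->1: ok.
ab: 1b undefined. 1b->0: no, b/aabb meet in 0. 1b->1: ok.
All examples now run through 2 states with every (state, symbol) defined. Accept strings end in {0}, Reject strings end in {1}; accept={0}.

states=2 start=0 accept={0} delta: 0a->1 0b->0 1a->1 1b->1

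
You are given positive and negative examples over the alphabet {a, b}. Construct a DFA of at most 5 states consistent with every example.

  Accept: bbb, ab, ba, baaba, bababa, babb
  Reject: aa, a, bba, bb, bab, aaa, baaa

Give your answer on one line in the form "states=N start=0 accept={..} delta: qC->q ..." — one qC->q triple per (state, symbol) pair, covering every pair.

states=3 start=0 accept={1,2} delta: 0a->0 0b->1 1a->2 1b->0 2a->0 2b->0

State merging on the prefix tree: take the shortest (then alphabetical) example prefix whose next move is undefined and point that move at state 0, else 1, else 2, ...; a target is out if some Accept/Reject pair would then sit in one state with the same input left (inseparable). If every existing state is out, open a new one.
a: 0a undefined. 0a->0: ok.
b: 0b undefined. 0b->0: no, bbb/aa meet in 0. Open state 1: 0b->1.
ba: 1a undefined. 1a->0: no, ab/bab meet in 1. 1a->1: no, ab/baaa meet in 1. Open state 2: 1a->2.
bb: 1b undefined. 1b->0: ok.
baa: 2a undefined. 2a->0: ok.
bab: 2b undefined. 2b->0: ok.
All examples now run through 3 states with every (state, symbol) defined. Accept strings end in {1,2}, Reject strings end in {0}; accept={1,2}.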